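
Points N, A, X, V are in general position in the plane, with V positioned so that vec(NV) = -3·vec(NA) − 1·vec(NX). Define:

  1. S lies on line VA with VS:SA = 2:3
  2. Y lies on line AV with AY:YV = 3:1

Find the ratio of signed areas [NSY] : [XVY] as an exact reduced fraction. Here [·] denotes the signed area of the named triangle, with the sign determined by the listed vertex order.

[NSY]:[XVY] = -3/25

Choose coordinates N = (0, 0), A = (1, 0), X = (0, 1), V = (-3, -1).
1. S lies on line VA with VS:SA = 2:3 ⇒ S = (-7/5, -3/5)
2. Y lies on line AV with AY:YV = 3:1 ⇒ Y = (-2, -3/4)
2·[NSY] = -3/20, 2·[XVY] = 5/4
[NSY]:[XVY] = -3/20:5/4 = -3/25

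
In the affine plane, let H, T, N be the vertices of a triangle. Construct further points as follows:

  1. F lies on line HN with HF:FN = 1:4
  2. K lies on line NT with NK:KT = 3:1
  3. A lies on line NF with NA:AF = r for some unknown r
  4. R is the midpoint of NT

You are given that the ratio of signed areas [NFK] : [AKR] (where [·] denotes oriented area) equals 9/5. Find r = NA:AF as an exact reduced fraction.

Work in coordinates with H = (0, 0), T = (1, 0), N = (0, 1).
1. F lies on line HN with HF:FN = 1:4 ⇒ F = (0, 1/5)
2. K lies on line NT with NK:KT = 3:1 ⇒ K = (3/4, 1/4)
3. With NA:AF = r, write λ = r/(r+1) so A = N + λ·(F−N); A is affine-linear in λ
4. R is the midpoint of NT ⇒ R = (1/2, 1/2)
Every point depending on A is an affine combination of A and λ-independent points, so each such coordinate is linear in λ; the λ² term in each signed area is a multiple of (F−N)×(F−N) = 0, so 2·[NFK] and 2·[AKR] are each linear in λ. Evaluating at λ=0 and λ=1:
  2·[NFK] = 3/5,   2·[AKR] = 1/5·λ
So [NFK]:[AKR] = (3/5) / (1/5·λ). Setting this equal to 9/5:
  3/5 = 9/5·(1/5·λ)  ⇒  λ = 5/3
Then r = λ/(1−λ) = (5/3)/(-2/3) = -5/2. Check: with r = -5/2, A = (0, -1/3) and [NFK]:[AKR] = 9/5 as required.

r = -5/2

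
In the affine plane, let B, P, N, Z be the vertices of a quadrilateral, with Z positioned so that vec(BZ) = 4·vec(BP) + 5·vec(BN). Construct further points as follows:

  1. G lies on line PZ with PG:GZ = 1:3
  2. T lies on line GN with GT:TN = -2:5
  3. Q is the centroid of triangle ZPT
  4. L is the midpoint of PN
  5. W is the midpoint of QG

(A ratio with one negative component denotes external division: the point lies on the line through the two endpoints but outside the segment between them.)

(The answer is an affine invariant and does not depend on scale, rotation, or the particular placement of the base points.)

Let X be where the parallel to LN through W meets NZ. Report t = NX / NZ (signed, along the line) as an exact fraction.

t = 13/36

Assign B = (0, 0), P = (1, 0), N = (0, 1), Z = (4, 5) — the answer is frame-independent, so this choice is without loss of generality.
1. G lies on line PZ with PG:GZ = 1:3 ⇒ G = (7/4, 5/4)
2. T lies on line GN with GT:TN = -2:5 ⇒ T = (35/12, 17/12)
3. Q is the centroid of triangle ZPT ⇒ Q = (95/36, 77/36)
4. L is the midpoint of PN ⇒ L = (1/2, 1/2)
5. W is the midpoint of QG ⇒ W = (79/36, 61/36)
through W parallel to LN: direction (-1/2, 1/2); meets NZ at X = (13/9, 22/9)
X = N + t·(Z−N) with t = 13/36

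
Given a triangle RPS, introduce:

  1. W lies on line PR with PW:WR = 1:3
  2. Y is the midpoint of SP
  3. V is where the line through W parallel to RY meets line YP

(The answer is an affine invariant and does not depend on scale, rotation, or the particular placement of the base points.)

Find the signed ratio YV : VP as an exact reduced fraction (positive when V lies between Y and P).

YV:VP = 3

Set R = (0, 0), P = (1, 0), S = (0, 1); any affine frame gives the same invariant.
1. W lies on line PR with PW:WR = 1:3 ⇒ W = (3/4, 0)
2. Y is the midpoint of SP ⇒ Y = (1/2, 1/2)
3. V is where the line through W parallel to RY meets line YP ⇒ V = (7/8, 1/8)
V = Y + t·(P−Y) with t = 3/4, so YV:VP = t:(1−t) = 3/4:1/4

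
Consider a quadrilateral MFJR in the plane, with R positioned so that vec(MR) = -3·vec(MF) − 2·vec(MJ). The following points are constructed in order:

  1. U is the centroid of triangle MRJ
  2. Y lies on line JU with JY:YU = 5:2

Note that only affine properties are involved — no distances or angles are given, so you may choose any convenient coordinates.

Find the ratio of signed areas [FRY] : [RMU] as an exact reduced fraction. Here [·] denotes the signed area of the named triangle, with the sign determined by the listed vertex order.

Set M = (0, 0), F = (1, 0), J = (0, 1), R = (-3, -2); any affine frame gives the same invariant.
1. U is the centroid of triangle MRJ ⇒ U = (-1, -1/3)
2. Y lies on line JU with JY:YU = 5:2 ⇒ Y = (-5/7, 1/21)
2·[FRY] = -76/21, 2·[RMU] = 1
[FRY]:[RMU] = -76/21:1 = -76/21

[FRY]:[RMU] = -76/21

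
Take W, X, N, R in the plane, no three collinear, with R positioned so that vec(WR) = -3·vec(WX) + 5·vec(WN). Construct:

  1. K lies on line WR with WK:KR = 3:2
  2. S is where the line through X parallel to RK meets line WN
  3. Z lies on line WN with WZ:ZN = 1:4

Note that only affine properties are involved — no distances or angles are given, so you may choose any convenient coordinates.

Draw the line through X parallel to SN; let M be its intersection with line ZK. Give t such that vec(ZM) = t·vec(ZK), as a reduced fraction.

t = -5/9

Work in coordinates with W = (0, 0), X = (1, 0), N = (0, 1), R = (-3, 5).
1. K lies on line WR with WK:KR = 3:2 ⇒ K = (-9/5, 3)
2. S is where the line through X parallel to RK meets line WN ⇒ S = (0, 5/3)
3. Z lies on line WN with WZ:ZN = 1:4 ⇒ Z = (0, 1/5)
through X parallel to SN: direction (0, -2/3); meets ZK at M = (1, -61/45)
M = Z + t·(K−Z) with t = -5/9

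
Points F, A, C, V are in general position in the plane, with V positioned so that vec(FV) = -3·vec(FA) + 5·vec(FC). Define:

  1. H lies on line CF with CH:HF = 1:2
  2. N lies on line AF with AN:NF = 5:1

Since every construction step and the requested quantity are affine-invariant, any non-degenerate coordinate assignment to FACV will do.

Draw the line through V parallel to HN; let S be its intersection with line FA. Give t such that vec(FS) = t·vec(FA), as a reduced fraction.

t = -7/4

Choose coordinates F = (0, 0), A = (1, 0), C = (0, 1), V = (-3, 5).
1. H lies on line CF with CH:HF = 1:2 ⇒ H = (0, 2/3)
2. N lies on line AF with AN:NF = 5:1 ⇒ N = (1/6, 0)
through V parallel to HN: direction (1/6, -2/3); meets FA at S = (-7/4, 0)
S = F + t·(A−F) with t = -7/4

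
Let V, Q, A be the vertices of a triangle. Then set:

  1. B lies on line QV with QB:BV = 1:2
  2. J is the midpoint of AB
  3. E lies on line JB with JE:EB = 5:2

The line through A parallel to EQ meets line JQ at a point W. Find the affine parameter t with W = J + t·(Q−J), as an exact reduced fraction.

t = -7/5

Set V = (0, 0), Q = (1, 0), A = (0, 1); any affine frame gives the same invariant.
1. B lies on line QV with QB:BV = 1:2 ⇒ B = (2/3, 0)
2. J is the midpoint of AB ⇒ J = (1/3, 1/2)
3. E lies on line JB with JE:EB = 5:2 ⇒ E = (4/7, 1/7)
through A parallel to EQ: direction (3/7, -1/7); meets JQ at W = (-3/5, 6/5)
W = J + t·(Q−J) with t = -7/5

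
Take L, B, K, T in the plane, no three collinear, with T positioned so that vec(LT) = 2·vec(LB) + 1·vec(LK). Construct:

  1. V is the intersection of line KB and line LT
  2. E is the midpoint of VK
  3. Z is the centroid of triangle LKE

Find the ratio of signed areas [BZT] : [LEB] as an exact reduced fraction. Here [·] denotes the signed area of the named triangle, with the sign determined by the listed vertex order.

Set L = (0, 0), B = (1, 0), K = (0, 1), T = (2, 1); any affine frame gives the same invariant.
1. V is the intersection of line KB and line LT ⇒ V = (2/3, 1/3)
2. E is the midpoint of VK ⇒ E = (1/3, 2/3)
3. Z is the centroid of triangle LKE ⇒ Z = (1/9, 5/9)
2·[BZT] = -13/9, 2·[LEB] = -2/3
[BZT]:[LEB] = -13/9:-2/3 = 13/6

[BZT]:[LEB] = 13/6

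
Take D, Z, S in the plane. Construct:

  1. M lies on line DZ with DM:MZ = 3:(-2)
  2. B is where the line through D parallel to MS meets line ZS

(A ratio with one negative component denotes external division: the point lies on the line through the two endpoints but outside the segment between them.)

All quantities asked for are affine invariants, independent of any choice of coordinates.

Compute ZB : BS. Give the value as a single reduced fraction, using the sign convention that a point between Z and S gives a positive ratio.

ZB:BS = -1/3

Choose coordinates D = (0, 0), Z = (1, 0), S = (0, 1).
1. M lies on line DZ with DM:MZ = 3:(-2) ⇒ M = (3, 0)
2. B is where the line through D parallel to MS meets line ZS ⇒ B = (3/2, -1/2)
B = Z + t·(S−Z) with t = -1/2, so ZB:BS = t:(1−t) = -1/2:3/2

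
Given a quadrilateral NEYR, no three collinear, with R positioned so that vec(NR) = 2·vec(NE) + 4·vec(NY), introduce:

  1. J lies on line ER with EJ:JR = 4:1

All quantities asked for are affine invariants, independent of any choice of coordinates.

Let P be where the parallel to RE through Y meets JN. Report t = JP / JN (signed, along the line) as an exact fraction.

t = 5/4

Work in coordinates with N = (0, 0), E = (1, 0), Y = (0, 1), R = (2, 4).
1. J lies on line ER with EJ:JR = 4:1 ⇒ J = (9/5, 16/5)
through Y parallel to RE: direction (-1, -4); meets JN at P = (-9/20, -4/5)
P = J + t·(N−J) with t = 5/4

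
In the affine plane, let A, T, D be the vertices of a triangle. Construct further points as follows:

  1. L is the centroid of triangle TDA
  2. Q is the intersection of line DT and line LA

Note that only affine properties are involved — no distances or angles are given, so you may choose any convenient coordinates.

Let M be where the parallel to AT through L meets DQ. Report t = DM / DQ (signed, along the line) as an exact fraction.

Work in coordinates with A = (0, 0), T = (1, 0), D = (0, 1).
1. L is the centroid of triangle TDA ⇒ L = (1/3, 1/3)
2. Q is the intersection of line DT and line LA ⇒ Q = (1/2, 1/2)
through L parallel to AT: direction (1, 0); meets DQ at M = (2/3, 1/3)
M = D + t·(Q−D) with t = 4/3

t = 4/3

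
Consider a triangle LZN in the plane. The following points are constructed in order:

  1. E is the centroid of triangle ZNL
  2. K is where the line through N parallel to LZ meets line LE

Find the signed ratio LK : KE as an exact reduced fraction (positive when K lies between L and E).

Assign L = (0, 0), Z = (1, 0), N = (0, 1) — the answer is frame-independent, so this choice is without loss of generality.
1. E is the centroid of triangle ZNL ⇒ E = (1/3, 1/3)
2. K is where the line through N parallel to LZ meets line LE ⇒ K = (1, 1)
K = L + t·(E−L) with t = 3, so LK:KE = t:(1−t) = 3:-2

LK:KE = -3/2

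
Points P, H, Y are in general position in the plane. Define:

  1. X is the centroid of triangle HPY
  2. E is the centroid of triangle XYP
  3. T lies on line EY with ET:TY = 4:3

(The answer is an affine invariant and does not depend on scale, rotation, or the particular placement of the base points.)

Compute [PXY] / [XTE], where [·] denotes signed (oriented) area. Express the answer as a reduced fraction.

[PXY]:[XTE] = 21/4

Work in coordinates with P = (0, 0), H = (1, 0), Y = (0, 1).
1. X is the centroid of triangle HPY ⇒ X = (1/3, 1/3)
2. E is the centroid of triangle XYP ⇒ E = (1/9, 4/9)
3. T lies on line EY with ET:TY = 4:3 ⇒ T = (1/21, 16/21)
2·[PXY] = 1/3, 2·[XTE] = 4/63
[PXY]:[XTE] = 1/3:4/63 = 21/4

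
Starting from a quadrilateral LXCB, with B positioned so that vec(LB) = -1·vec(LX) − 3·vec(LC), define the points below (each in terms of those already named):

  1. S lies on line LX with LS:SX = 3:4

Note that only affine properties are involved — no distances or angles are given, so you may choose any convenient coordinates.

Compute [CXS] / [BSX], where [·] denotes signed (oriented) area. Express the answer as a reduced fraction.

Work in coordinates with L = (0, 0), X = (1, 0), C = (0, 1), B = (-1, -3).
1. S lies on line LX with LS:SX = 3:4 ⇒ S = (3/7, 0)
2·[CXS] = -4/7, 2·[BSX] = -12/7
[CXS]:[BSX] = -4/7:-12/7 = 1/3

[CXS]:[BSX] = 1/3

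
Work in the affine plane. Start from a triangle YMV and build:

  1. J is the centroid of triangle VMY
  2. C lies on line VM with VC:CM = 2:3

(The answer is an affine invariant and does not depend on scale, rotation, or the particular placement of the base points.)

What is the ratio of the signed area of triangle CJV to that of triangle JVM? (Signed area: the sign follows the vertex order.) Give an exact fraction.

Set Y = (0, 0), M = (1, 0), V = (0, 1); any affine frame gives the same invariant.
1. J is the centroid of triangle VMY ⇒ J = (1/3, 1/3)
2. C lies on line VM with VC:CM = 2:3 ⇒ C = (2/5, 3/5)
2·[CJV] = -2/15, 2·[JVM] = -1/3
[CJV]:[JVM] = -2/15:-1/3 = 2/5

[CJV]:[JVM] = 2/5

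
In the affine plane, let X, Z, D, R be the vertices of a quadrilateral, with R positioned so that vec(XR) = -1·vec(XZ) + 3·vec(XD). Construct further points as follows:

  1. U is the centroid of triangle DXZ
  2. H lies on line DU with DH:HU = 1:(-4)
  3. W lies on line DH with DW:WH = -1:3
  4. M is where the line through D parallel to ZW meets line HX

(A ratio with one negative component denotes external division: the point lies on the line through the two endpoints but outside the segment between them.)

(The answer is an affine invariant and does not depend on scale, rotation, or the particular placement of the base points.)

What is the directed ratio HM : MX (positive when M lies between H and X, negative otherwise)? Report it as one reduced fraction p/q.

Choose coordinates X = (0, 0), Z = (1, 0), D = (0, 1), R = (-1, 3).
1. U is the centroid of triangle DXZ ⇒ U = (1/3, 1/3)
2. H lies on line DU with DH:HU = 1:(-4) ⇒ H = (-1/9, 11/9)
3. W lies on line DH with DW:WH = -1:3 ⇒ W = (1/18, 8/9)
4. M is where the line through D parallel to ZW meets line HX ⇒ M = (-17/171, 187/171)
M = H + t·(X−H) with t = 2/19, so HM:MX = t:(1−t) = 2/19:17/19

HM:MX = 2/17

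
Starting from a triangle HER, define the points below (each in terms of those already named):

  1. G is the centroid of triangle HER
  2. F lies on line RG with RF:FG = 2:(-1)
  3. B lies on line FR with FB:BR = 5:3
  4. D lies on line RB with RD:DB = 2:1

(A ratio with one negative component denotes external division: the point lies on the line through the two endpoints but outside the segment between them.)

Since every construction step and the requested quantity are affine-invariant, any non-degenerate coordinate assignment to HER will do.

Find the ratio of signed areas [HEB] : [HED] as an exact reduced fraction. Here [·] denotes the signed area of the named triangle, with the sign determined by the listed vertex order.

Work in coordinates with H = (0, 0), E = (1, 0), R = (0, 1).
1. G is the centroid of triangle HER ⇒ G = (1/3, 1/3)
2. F lies on line RG with RF:FG = 2:(-1) ⇒ F = (2/3, -1/3)
3. B lies on line FR with FB:BR = 5:3 ⇒ B = (1/4, 1/2)
4. D lies on line RB with RD:DB = 2:1 ⇒ D = (1/6, 2/3)
2·[HEB] = 1/2, 2·[HED] = 2/3
[HEB]:[HED] = 1/2:2/3 = 3/4

[HEB]:[HED] = 3/4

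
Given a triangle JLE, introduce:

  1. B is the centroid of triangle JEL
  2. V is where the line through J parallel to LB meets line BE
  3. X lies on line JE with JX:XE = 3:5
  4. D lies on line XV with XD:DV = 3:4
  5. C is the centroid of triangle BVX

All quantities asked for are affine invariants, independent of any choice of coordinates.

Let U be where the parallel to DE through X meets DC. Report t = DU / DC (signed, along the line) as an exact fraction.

Work in coordinates with J = (0, 0), L = (1, 0), E = (0, 1).
1. B is the centroid of triangle JEL ⇒ B = (1/3, 1/3)
2. V is where the line through J parallel to LB meets line BE ⇒ V = (2/3, -1/3)
3. X lies on line JE with JX:XE = 3:5 ⇒ X = (0, 3/8)
4. D lies on line XV with XD:DV = 3:4 ⇒ D = (2/7, 1/14)
5. C is the centroid of triangle BVX ⇒ C = (1/3, 1/8)
through X parallel to DE: direction (-2/7, 13/14); meets DC at U = (1/7, -5/56)
U = D + t·(C−D) with t = -3

t = -3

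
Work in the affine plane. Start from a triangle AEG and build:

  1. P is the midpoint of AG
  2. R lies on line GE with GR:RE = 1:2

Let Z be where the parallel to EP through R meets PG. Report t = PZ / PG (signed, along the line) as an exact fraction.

t = 2/3

Set A = (0, 0), E = (1, 0), G = (0, 1); any affine frame gives the same invariant.
1. P is the midpoint of AG ⇒ P = (0, 1/2)
2. R lies on line GE with GR:RE = 1:2 ⇒ R = (1/3, 2/3)
through R parallel to EP: direction (-1, 1/2); meets PG at Z = (0, 5/6)
Z = P + t·(G−P) with t = 2/3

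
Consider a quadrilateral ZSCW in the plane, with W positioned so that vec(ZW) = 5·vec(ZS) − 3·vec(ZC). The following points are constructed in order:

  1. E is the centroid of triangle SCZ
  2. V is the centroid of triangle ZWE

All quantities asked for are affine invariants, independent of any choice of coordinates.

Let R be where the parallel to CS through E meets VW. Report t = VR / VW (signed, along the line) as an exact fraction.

t = -1/5

Work in coordinates with Z = (0, 0), S = (1, 0), C = (0, 1), W = (5, -3).
1. E is the centroid of triangle SCZ ⇒ E = (1/3, 1/3)
2. V is the centroid of triangle ZWE ⇒ V = (16/9, -8/9)
through E parallel to CS: direction (1, -1); meets VW at R = (17/15, -7/15)
R = V + t·(W−V) with t = -1/5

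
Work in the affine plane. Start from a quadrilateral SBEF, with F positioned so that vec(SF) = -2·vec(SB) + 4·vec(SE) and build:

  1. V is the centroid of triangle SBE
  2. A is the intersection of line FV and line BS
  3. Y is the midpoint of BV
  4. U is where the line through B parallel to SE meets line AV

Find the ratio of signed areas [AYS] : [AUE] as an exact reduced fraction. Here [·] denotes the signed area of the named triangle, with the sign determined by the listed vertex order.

Choose coordinates S = (0, 0), B = (1, 0), E = (0, 1), F = (-2, 4).
1. V is the centroid of triangle SBE ⇒ V = (1/3, 1/3)
2. A is the intersection of line FV and line BS ⇒ A = (6/11, 0)
3. Y is the midpoint of BV ⇒ Y = (2/3, 1/6)
4. U is where the line through B parallel to SE meets line AV ⇒ U = (1, -5/7)
2·[AYS] = 1/11, 2·[AUE] = 5/77
[AYS]:[AUE] = 1/11:5/77 = 7/5

[AYS]:[AUE] = 7/5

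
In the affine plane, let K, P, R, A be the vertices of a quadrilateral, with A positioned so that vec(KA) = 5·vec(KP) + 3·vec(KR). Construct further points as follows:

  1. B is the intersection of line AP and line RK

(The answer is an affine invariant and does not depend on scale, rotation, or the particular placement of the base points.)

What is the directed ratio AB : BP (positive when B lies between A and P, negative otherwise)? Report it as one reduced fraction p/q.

AB:BP = -5

Work in coordinates with K = (0, 0), P = (1, 0), R = (0, 1), A = (5, 3).
1. B is the intersection of line AP and line RK ⇒ B = (0, -3/4)
B = A + t·(P−A) with t = 5/4, so AB:BP = t:(1−t) = 5/4:-1/4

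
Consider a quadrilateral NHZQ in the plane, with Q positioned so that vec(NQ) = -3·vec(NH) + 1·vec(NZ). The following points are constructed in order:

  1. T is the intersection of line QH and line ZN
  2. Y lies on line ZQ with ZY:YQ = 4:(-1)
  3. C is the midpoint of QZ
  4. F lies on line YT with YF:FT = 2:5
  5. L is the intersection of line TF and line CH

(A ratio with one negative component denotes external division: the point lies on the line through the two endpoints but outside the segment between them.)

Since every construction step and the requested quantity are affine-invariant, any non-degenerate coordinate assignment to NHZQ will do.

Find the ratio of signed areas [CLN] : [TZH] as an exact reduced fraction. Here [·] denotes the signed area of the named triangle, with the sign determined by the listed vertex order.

Assign N = (0, 0), H = (1, 0), Z = (0, 1), Q = (-3, 1) — the answer is frame-independent, so this choice is without loss of generality.
1. T is the intersection of line QH and line ZN ⇒ T = (0, 1/4)
2. Y lies on line ZQ with ZY:YQ = 4:(-1) ⇒ Y = (-4, 1)
3. C is the midpoint of QZ ⇒ C = (-3/2, 1)
4. F lies on line YT with YF:FT = 2:5 ⇒ F = (-20/7, 11/14)
5. L is the intersection of line TF and line CH ⇒ L = (12/17, 2/17)
2·[CLN] = -15/17, 2·[TZH] = -3/4
[CLN]:[TZH] = -15/17:-3/4 = 20/17

[CLN]:[TZH] = 20/17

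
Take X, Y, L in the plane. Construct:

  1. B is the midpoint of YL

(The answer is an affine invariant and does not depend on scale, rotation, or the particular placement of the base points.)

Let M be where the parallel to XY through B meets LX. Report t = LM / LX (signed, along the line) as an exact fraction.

Set X = (0, 0), Y = (1, 0), L = (0, 1); any affine frame gives the same invariant.
1. B is the midpoint of YL ⇒ B = (1/2, 1/2)
through B parallel to XY: direction (1, 0); meets LX at M = (0, 1/2)
M = L + t·(X−L) with t = 1/2

t = 1/2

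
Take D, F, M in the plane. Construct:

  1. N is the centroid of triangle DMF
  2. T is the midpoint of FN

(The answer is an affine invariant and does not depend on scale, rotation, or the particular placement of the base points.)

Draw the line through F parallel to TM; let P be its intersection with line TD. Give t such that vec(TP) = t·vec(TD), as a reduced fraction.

Set D = (0, 0), F = (1, 0), M = (0, 1); any affine frame gives the same invariant.
1. N is the centroid of triangle DMF ⇒ N = (1/3, 1/3)
2. T is the midpoint of FN ⇒ T = (2/3, 1/6)
through F parallel to TM: direction (-2/3, 5/6); meets TD at P = (5/6, 5/24)
P = T + t·(D−T) with t = -1/4

t = -1/4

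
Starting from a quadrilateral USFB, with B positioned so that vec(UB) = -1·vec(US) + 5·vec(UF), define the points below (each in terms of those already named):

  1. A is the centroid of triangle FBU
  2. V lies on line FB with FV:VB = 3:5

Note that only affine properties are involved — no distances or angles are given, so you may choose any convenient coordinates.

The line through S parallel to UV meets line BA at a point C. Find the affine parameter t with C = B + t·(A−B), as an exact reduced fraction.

Choose coordinates U = (0, 0), S = (1, 0), F = (0, 1), B = (-1, 5).
1. A is the centroid of triangle FBU ⇒ A = (-1/3, 2)
2. V lies on line FB with FV:VB = 3:5 ⇒ V = (-3/8, 5/2)
through S parallel to UV: direction (-3/8, 5/2); meets BA at C = (37/13, -160/13)
C = B + t·(A−B) with t = 75/13

t = 75/13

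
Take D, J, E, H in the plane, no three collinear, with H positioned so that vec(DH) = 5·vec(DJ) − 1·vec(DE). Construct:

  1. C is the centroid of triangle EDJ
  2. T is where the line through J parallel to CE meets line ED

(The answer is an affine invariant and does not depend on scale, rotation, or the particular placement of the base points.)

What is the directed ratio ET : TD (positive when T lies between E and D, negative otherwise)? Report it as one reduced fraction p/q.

Work in coordinates with D = (0, 0), J = (1, 0), E = (0, 1), H = (5, -1).
1. C is the centroid of triangle EDJ ⇒ C = (1/3, 1/3)
2. T is where the line through J parallel to CE meets line ED ⇒ T = (0, 2)
T = E + t·(D−E) with t = -1, so ET:TD = t:(1−t) = -1:2

ET:TD = -1/2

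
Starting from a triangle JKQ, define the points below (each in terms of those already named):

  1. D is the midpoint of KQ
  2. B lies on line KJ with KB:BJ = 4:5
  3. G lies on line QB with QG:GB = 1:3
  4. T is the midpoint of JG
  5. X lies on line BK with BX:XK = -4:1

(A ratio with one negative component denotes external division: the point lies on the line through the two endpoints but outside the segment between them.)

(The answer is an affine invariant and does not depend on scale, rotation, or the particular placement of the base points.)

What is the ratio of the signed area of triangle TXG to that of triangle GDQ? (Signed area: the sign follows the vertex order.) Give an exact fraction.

[TXG]:[GDQ] = 31/4

Work in coordinates with J = (0, 0), K = (1, 0), Q = (0, 1).
1. D is the midpoint of KQ ⇒ D = (1/2, 1/2)
2. B lies on line KJ with KB:BJ = 4:5 ⇒ B = (5/9, 0)
3. G lies on line QB with QG:GB = 1:3 ⇒ G = (5/36, 3/4)
4. T is the midpoint of JG ⇒ T = (5/72, 3/8)
5. X lies on line BK with BX:XK = -4:1 ⇒ X = (31/27, 0)
2·[TXG] = 31/72, 2·[GDQ] = 1/18
[TXG]:[GDQ] = 31/72:1/18 = 31/4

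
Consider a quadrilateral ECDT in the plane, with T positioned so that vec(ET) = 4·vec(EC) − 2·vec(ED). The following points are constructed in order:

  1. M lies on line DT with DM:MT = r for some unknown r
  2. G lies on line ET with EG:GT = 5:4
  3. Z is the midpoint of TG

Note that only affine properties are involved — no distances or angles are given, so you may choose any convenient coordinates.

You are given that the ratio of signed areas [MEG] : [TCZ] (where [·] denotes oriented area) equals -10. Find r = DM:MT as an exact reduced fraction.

Choose coordinates E = (0, 0), C = (1, 0), D = (0, 1), T = (4, -2).
1. With DM:MT = r, write λ = r/(r+1) so M = D + λ·(T−D); M is affine-linear in λ
2. G lies on line ET with EG:GT = 5:4 ⇒ G = (20/9, -10/9)
3. Z is the midpoint of TG ⇒ Z = (28/9, -14/9)
Every point depending on M is an affine combination of M and λ-independent points, so each such coordinate is linear in λ; the λ² term in each signed area is a multiple of (T−D)×(T−D) = 0, so 2·[MEG] and 2·[TCZ] are each linear in λ. Evaluating at λ=0 and λ=1:
  2·[MEG] = -20/9·λ + 20/9,   2·[TCZ] = 4/9
So [MEG]:[TCZ] = (-20/9·λ + 20/9) / (4/9). Setting this equal to -10:
  -20/9·λ + 20/9 = -10·(4/9)  ⇒  λ = 3
Then r = λ/(1−λ) = (3)/(-2) = -3/2. Check: with r = -3/2, M = (12, -8) and [MEG]:[TCZ] = -10 as required.

r = -3/2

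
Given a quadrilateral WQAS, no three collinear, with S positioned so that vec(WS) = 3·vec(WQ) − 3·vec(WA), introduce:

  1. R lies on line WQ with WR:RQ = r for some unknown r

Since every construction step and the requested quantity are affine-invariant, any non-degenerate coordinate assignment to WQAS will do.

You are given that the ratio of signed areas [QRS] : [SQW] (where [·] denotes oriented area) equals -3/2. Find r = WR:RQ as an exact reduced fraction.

r = -5/3

Choose coordinates W = (0, 0), Q = (1, 0), A = (0, 1), S = (3, -3).
1. With WR:RQ = r, write λ = r/(r+1) so R = W + λ·(Q−W); R is affine-linear in λ
Every point depending on R is an affine combination of R and λ-independent points, so each such coordinate is linear in λ; the λ² term in each signed area is a multiple of (Q−W)×(Q−W) = 0, so 2·[QRS] and 2·[SQW] are each linear in λ. Evaluating at λ=0 and λ=1:
  2·[QRS] = -3·λ + 3,   2·[SQW] = 3
So [QRS]:[SQW] = (-3·λ + 3) / (3). Setting this equal to -3/2:
  -3·λ + 3 = -3/2·(3)  ⇒  λ = 5/2
Then r = λ/(1−λ) = (5/2)/(-3/2) = -5/3. Check: with r = -5/3, R = (5/2, 0) and [QRS]:[SQW] = -3/2 as required.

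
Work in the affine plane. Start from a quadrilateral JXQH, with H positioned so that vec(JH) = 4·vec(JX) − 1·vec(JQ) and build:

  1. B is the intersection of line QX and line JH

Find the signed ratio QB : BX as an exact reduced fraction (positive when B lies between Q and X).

Assign J = (0, 0), X = (1, 0), Q = (0, 1), H = (4, -1) — the answer is frame-independent, so this choice is without loss of generality.
1. B is the intersection of line QX and line JH ⇒ B = (4/3, -1/3)
B = Q + t·(X−Q) with t = 4/3, so QB:BX = t:(1−t) = 4/3:-1/3

QB:BX = -4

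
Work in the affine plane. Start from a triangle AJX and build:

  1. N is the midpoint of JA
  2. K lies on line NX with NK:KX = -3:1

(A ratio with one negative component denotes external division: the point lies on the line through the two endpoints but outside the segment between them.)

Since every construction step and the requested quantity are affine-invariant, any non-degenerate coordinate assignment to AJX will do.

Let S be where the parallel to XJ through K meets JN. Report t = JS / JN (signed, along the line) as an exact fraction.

Assign A = (0, 0), J = (1, 0), X = (0, 1) — the answer is frame-independent, so this choice is without loss of generality.
1. N is the midpoint of JA ⇒ N = (1/2, 0)
2. K lies on line NX with NK:KX = -3:1 ⇒ K = (-1/4, 3/2)
through K parallel to XJ: direction (1, -1); meets JN at S = (5/4, 0)
S = J + t·(N−J) with t = -1/2

t = -1/2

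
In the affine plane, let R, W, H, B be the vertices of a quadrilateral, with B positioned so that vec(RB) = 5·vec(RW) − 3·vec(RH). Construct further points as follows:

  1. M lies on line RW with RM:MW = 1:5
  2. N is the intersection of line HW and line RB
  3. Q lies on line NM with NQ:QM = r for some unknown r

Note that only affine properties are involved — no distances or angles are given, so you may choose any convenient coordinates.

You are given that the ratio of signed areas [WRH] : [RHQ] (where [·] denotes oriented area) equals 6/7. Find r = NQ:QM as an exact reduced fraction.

Choose coordinates R = (0, 0), W = (1, 0), H = (0, 1), B = (5, -3).
1. M lies on line RW with RM:MW = 1:5 ⇒ M = (1/6, 0)
2. N is the intersection of line HW and line RB ⇒ N = (5/2, -3/2)
3. With NQ:QM = r, write λ = r/(r+1) so Q = N + λ·(M−N); Q is affine-linear in λ
Every point depending on Q is an affine combination of Q and λ-independent points, so each such coordinate is linear in λ; the λ² term in each signed area is a multiple of (M−N)×(M−N) = 0, so 2·[WRH] and 2·[RHQ] are each linear in λ. Evaluating at λ=0 and λ=1:
  2·[WRH] = -1,   2·[RHQ] = 7/3·λ − 5/2
So [WRH]:[RHQ] = (-1) / (7/3·λ − 5/2). Setting this equal to 6/7:
  -1 = 6/7·(7/3·λ − 5/2)  ⇒  λ = 4/7
Then r = λ/(1−λ) = (4/7)/(3/7) = 4/3. Check: with r = 4/3, Q = (7/6, -9/14) and [WRH]:[RHQ] = 6/7 as required.

r = 4/3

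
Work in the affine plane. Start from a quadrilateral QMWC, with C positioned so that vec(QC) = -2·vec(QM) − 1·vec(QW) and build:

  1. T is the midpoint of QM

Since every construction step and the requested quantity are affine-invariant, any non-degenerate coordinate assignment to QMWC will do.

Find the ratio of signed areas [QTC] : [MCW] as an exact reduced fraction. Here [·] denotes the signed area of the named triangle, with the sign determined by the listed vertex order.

[QTC]:[MCW] = 1/8

Choose coordinates Q = (0, 0), M = (1, 0), W = (0, 1), C = (-2, -1).
1. T is the midpoint of QM ⇒ T = (1/2, 0)
2·[QTC] = -1/2, 2·[MCW] = -4
[QTC]:[MCW] = -1/2:-4 = 1/8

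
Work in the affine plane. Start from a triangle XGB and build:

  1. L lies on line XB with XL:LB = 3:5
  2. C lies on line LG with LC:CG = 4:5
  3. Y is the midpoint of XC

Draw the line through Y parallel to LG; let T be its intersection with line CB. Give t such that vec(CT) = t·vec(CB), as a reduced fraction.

Choose coordinates X = (0, 0), G = (1, 0), B = (0, 1).
1. L lies on line XB with XL:LB = 3:5 ⇒ L = (0, 3/8)
2. C lies on line LG with LC:CG = 4:5 ⇒ C = (4/9, 5/24)
3. Y is the midpoint of XC ⇒ Y = (2/9, 5/48)
through Y parallel to LG: direction (1, -3/8); meets CB at T = (26/45, -7/240)
T = C + t·(B−C) with t = -3/10

t = -3/10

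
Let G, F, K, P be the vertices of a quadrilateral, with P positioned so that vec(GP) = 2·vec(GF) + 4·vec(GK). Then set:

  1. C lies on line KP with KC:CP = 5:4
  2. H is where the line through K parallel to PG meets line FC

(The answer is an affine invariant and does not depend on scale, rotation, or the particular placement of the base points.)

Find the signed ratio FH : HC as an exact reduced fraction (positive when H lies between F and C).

Assign G = (0, 0), F = (1, 0), K = (0, 1), P = (2, 4) — the answer is frame-independent, so this choice is without loss of generality.
1. C lies on line KP with KC:CP = 5:4 ⇒ C = (10/9, 8/3)
2. H is where the line through K parallel to PG meets line FC ⇒ H = (25/22, 36/11)
H = F + t·(C−F) with t = 27/22, so FH:HC = t:(1−t) = 27/22:-5/22

FH:HC = -27/5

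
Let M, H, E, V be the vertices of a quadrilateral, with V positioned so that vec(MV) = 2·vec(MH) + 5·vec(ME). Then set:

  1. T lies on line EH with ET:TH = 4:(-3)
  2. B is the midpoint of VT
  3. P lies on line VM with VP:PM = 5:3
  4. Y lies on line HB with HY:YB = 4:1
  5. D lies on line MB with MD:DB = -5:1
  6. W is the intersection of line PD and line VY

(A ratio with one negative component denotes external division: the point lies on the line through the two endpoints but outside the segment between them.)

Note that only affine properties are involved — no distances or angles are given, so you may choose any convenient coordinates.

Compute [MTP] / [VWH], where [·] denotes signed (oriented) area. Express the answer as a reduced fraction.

[MTP]:[VWH] = -163/100

Work in coordinates with M = (0, 0), H = (1, 0), E = (0, 1), V = (2, 5).
1. T lies on line EH with ET:TH = 4:(-3) ⇒ T = (4, -3)
2. B is the midpoint of VT ⇒ B = (3, 1)
3. P lies on line VM with VP:PM = 5:3 ⇒ P = (3/4, 15/8)
4. Y lies on line HB with HY:YB = 4:1 ⇒ Y = (13/5, 4/5)
5. D lies on line MB with MD:DB = -5:1 ⇒ D = (15/4, 5/4)
6. W is the intersection of line PD and line VY ⇒ W = (1629/652, 985/652)
2·[MTP] = 39/4, 2·[VWH] = -975/163
[MTP]:[VWH] = 39/4:-975/163 = -163/100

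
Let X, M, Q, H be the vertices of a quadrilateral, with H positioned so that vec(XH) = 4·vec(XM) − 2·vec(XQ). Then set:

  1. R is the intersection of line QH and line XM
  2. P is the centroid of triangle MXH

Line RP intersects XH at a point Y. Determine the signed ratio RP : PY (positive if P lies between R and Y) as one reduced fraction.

Set X = (0, 0), M = (1, 0), Q = (0, 1), H = (4, -2); any affine frame gives the same invariant.
1. R is the intersection of line QH and line XM ⇒ R = (4/3, 0)
2. P is the centroid of triangle MXH ⇒ P = (5/3, -2/3)
line RP meets XH at Y = (16/9, -8/9)
P = R + t·(Y−R) with t = 3/4, so RP:PY = 3/4:1/4

RP:PY = 3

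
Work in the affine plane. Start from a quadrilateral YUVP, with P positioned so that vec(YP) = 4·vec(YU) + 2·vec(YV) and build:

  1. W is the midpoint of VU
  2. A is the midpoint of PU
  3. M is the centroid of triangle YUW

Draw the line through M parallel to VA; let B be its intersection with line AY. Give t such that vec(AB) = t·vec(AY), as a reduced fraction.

t = 5/6

Set Y = (0, 0), U = (1, 0), V = (0, 1), P = (4, 2); any affine frame gives the same invariant.
1. W is the midpoint of VU ⇒ W = (1/2, 1/2)
2. A is the midpoint of PU ⇒ A = (5/2, 1)
3. M is the centroid of triangle YUW ⇒ M = (1/2, 1/6)
through M parallel to VA: direction (5/2, 0); meets AY at B = (5/12, 1/6)
B = A + t·(Y−A) with t = 5/6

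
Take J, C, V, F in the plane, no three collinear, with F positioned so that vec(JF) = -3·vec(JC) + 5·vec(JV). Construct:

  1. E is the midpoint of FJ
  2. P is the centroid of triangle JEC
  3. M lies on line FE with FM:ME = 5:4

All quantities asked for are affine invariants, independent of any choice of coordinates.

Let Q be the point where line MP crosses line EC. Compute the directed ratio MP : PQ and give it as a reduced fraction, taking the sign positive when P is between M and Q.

MP:PQ = -7/3

Work in coordinates with J = (0, 0), C = (1, 0), V = (0, 1), F = (-3, 5).
1. E is the midpoint of FJ ⇒ E = (-3/2, 5/2)
2. P is the centroid of triangle JEC ⇒ P = (-1/6, 5/6)
3. M lies on line FE with FM:ME = 5:4 ⇒ M = (-13/6, 65/18)
line MP meets EC at Q = (-43/42, 85/42)
P = M + t·(Q−M) with t = 7/4, so MP:PQ = 7/4:-3/4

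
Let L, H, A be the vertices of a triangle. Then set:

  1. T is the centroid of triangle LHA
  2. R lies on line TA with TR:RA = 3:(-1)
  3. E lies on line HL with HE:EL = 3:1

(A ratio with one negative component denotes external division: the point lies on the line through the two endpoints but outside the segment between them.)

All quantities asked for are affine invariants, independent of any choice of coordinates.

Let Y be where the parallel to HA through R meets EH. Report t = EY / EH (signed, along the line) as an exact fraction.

Work in coordinates with L = (0, 0), H = (1, 0), A = (0, 1).
1. T is the centroid of triangle LHA ⇒ T = (1/3, 1/3)
2. R lies on line TA with TR:RA = 3:(-1) ⇒ R = (-1/6, 4/3)
3. E lies on line HL with HE:EL = 3:1 ⇒ E = (1/4, 0)
through R parallel to HA: direction (-1, 1); meets EH at Y = (7/6, 0)
Y = E + t·(H−E) with t = 11/9

t = 11/9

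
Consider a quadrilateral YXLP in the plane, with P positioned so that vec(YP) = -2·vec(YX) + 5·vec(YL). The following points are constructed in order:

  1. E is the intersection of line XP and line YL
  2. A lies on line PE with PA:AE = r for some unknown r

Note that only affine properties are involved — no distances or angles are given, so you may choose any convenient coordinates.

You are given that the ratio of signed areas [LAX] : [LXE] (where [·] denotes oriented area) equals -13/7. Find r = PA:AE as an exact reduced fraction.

Assign Y = (0, 0), X = (1, 0), L = (0, 1), P = (-2, 5) — the answer is frame-independent, so this choice is without loss of generality.
1. E is the intersection of line XP and line YL ⇒ E = (0, 5/3)
2. With PA:AE = r, write λ = r/(r+1) so A = P + λ·(E−P); A is affine-linear in λ
Every point depending on A is an affine combination of A and λ-independent points, so each such coordinate is linear in λ; the λ² term in each signed area is a multiple of (E−P)×(E−P) = 0, so 2·[LAX] and 2·[LXE] are each linear in λ. Evaluating at λ=0 and λ=1:
  2·[LAX] = 4/3·λ − 2,   2·[LXE] = 2/3
So [LAX]:[LXE] = (4/3·λ − 2) / (2/3). Setting this equal to -13/7:
  4/3·λ − 2 = -13/7·(2/3)  ⇒  λ = 4/7
Then r = λ/(1−λ) = (4/7)/(3/7) = 4/3. Check: with r = 4/3, A = (-6/7, 65/21) and [LAX]:[LXE] = -13/7 as required.

r = 4/3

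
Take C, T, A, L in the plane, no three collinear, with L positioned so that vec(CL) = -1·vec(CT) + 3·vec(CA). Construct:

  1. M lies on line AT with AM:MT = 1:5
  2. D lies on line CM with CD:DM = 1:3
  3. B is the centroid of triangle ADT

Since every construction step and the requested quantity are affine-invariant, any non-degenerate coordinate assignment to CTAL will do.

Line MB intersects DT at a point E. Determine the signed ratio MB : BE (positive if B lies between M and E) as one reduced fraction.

MB:BE = 3/2

Set C = (0, 0), T = (1, 0), A = (0, 1), L = (-1, 3); any affine frame gives the same invariant.
1. M lies on line AT with AM:MT = 1:5 ⇒ M = (1/6, 5/6)
2. D lies on line CM with CD:DM = 1:3 ⇒ D = (1/24, 5/24)
3. B is the centroid of triangle ADT ⇒ B = (25/72, 29/72)
line MB meets DT at E = (101/216, 25/216)
B = M + t·(E−M) with t = 3/5, so MB:BE = 3/5:2/5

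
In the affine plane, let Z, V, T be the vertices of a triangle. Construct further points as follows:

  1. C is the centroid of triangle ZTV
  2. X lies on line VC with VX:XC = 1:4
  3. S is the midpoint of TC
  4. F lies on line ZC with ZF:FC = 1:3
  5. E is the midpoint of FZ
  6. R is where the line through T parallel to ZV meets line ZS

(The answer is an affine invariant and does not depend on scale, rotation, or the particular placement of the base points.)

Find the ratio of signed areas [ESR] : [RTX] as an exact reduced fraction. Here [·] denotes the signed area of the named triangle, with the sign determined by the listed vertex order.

Work in coordinates with Z = (0, 0), V = (1, 0), T = (0, 1).
1. C is the centroid of triangle ZTV ⇒ C = (1/3, 1/3)
2. X lies on line VC with VX:XC = 1:4 ⇒ X = (13/15, 1/15)
3. S is the midpoint of TC ⇒ S = (1/6, 2/3)
4. F lies on line ZC with ZF:FC = 1:3 ⇒ F = (1/12, 1/12)
5. E is the midpoint of FZ ⇒ E = (1/24, 1/24)
6. R is where the line through T parallel to ZV meets line ZS ⇒ R = (1/4, 1)
2·[ESR] = -1/96, 2·[RTX] = 7/30
[ESR]:[RTX] = -1/96:7/30 = -5/112

[ESR]:[RTX] = -5/112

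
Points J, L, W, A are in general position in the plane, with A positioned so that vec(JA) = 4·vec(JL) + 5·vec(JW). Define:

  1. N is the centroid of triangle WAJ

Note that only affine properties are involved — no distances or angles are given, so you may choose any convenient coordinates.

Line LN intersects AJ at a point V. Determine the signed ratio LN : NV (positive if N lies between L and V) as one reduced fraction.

LN:NV = -19/4

Set J = (0, 0), L = (1, 0), W = (0, 1), A = (4, 5); any affine frame gives the same invariant.
1. N is the centroid of triangle WAJ ⇒ N = (4/3, 2)
line LN meets AJ at V = (24/19, 30/19)
N = L + t·(V−L) with t = 19/15, so LN:NV = 19/15:-4/15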